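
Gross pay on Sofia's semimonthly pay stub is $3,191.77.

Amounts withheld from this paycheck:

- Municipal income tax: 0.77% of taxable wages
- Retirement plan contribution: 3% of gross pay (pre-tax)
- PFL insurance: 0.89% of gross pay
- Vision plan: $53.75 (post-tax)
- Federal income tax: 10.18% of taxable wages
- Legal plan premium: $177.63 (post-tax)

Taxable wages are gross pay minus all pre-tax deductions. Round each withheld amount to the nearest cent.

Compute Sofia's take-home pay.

Retirement plan contribution: $3,191.77 × 0.03 = $95.75
Taxable wages = $3,191.77 − $95.75 = $3,096.02
Municipal income tax: $3,096.02 × 0.0077 = $23.84
Federal income tax: $3,096.02 × 0.1018 = $315.17
PFL insurance: $3,191.77 × 0.0089 = $28.41
Legal plan premium: $177.63
Vision plan: $53.75
Total deductions = $95.75 + $23.84 + $315.17 + $28.41 + $177.63 + $53.75 = $694.55
Net pay = $3,191.77 − $694.55 = $2,497.22

$2,497.22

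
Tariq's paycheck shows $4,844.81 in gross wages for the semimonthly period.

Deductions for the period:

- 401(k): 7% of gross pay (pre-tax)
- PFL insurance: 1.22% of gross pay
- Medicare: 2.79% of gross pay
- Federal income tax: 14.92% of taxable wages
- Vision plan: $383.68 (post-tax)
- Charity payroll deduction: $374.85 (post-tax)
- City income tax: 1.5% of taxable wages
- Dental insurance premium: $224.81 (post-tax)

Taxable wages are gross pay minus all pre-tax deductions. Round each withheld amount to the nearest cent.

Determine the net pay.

401(k): $4,844.81 × 0.07 = $339.14
Taxable wages = $4,844.81 − $339.14 = $4,505.67
Federal income tax: $4,505.67 × 0.1492 = $672.25
City income tax: $4,505.67 × 0.015 = $67.59
PFL insurance: $4,844.81 × 0.0122 = $59.11
Medicare: $4,844.81 × 0.0279 = $135.17
Dental insurance premium: $224.81
Charity payroll deduction: $374.85
Vision plan: $383.68
Total deductions = $339.14 + $672.25 + $67.59 + $59.11 + $135.17 + $224.81 + $374.85 + $383.68 = $2,256.60
Net pay = $4,844.81 − $2,256.60 = $2,588.21

$2,588.21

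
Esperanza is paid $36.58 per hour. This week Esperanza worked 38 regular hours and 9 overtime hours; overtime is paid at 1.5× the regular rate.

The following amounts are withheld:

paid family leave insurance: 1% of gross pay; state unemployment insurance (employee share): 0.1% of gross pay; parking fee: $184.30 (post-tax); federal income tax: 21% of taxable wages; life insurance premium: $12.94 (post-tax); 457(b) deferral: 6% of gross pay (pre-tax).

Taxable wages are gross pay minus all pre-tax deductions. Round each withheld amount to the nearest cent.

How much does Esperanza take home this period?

$1,181.00

Regular pay: 38 × $36.58 = $1,390.04
Overtime pay: 9 × $36.58 × 1.5 = $493.83
Gross pay = $1,390.04 + $493.83 = $1,883.87
457(b) deferral: $1,883.87 × 0.06 = $113.03
Taxable wages = $1,883.87 − $113.03 = $1,770.84
Federal income tax: $1,770.84 × 0.21 = $371.88
State unemployment insurance (employee share): $1,883.87 × 0.001 = $1.88
Paid family leave insurance: $1,883.87 × 0.01 = $18.84
Life insurance premium: $12.94
Parking fee: $184.30
Total deductions = $113.03 + $371.88 + $1.88 + $18.84 + $12.94 + $184.30 = $702.87
Net pay = $1,883.87 − $702.87 = $1,181.00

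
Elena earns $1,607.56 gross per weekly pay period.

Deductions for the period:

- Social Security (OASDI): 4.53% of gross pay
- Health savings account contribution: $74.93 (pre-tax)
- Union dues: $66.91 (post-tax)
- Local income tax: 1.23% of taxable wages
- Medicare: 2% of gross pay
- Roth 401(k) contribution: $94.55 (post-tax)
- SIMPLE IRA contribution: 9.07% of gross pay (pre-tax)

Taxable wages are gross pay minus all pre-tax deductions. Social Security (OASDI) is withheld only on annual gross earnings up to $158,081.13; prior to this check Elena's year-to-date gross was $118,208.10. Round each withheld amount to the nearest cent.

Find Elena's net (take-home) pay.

SIMPLE IRA contribution: $1,607.56 × 0.0907 = $145.81
Health savings account contribution: $74.93
Pre-tax total = $145.81 + $74.93 = $220.74
Taxable wages = $1,607.56 − $220.74 = $1,386.82
Local income tax: $1,386.82 × 0.0123 = $17.06
Medicare: $1,607.56 × 0.02 = $32.15
Social Security (OASDI): cap not yet reached, full $1,607.56 is subject → $1,607.56 × 0.0453 = $72.82
Roth 401(k) contribution: $94.55
Union dues: $66.91
Total deductions = $145.81 + $74.93 + $17.06 + $32.15 + $72.82 + $94.55 + $66.91 = $504.23
Net pay = $1,607.56 − $504.23 = $1,103.33

$1,103.33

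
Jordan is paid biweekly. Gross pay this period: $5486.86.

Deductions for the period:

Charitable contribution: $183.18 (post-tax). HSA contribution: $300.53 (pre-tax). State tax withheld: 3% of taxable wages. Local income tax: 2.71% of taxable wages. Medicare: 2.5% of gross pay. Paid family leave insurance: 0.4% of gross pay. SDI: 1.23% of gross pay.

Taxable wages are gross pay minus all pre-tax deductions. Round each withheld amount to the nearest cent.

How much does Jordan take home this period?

$4480.40

HSA contribution: $300.53
Taxable wages = $5486.86 − $300.53 = $5186.33
Local income tax: $5186.33 × 0.0271 = $140.55
State tax withheld: $5186.33 × 0.03 = $155.59
Medicare: $5486.86 × 0.025 = $137.17
SDI: $5486.86 × 0.0123 = $67.49
Paid family leave insurance: $5486.86 × 0.004 = $21.95
Charitable contribution: $183.18
Total deductions = $300.53 + $140.55 + $155.59 + $137.17 + $67.49 + $21.95 + $183.18 = $1006.46
Net pay = $5486.86 − $1006.46 = $4480.40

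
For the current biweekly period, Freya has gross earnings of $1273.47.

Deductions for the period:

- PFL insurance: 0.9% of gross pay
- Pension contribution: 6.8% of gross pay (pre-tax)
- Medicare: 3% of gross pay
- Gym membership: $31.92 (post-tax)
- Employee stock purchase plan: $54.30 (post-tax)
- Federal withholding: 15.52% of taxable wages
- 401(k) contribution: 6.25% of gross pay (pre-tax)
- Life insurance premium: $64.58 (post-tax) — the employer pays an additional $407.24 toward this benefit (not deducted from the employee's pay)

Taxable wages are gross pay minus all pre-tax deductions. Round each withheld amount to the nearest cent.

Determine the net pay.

$734.97

Pension contribution: $1273.47 × 0.068 = $86.60
401(k) contribution: $1273.47 × 0.0625 = $79.59
Pre-tax total = $86.60 + $79.59 = $166.19
Taxable wages = $1273.47 − $166.19 = $1107.28
Federal withholding: $1107.28 × 0.1552 = $171.85
PFL insurance: $1273.47 × 0.009 = $11.46
Medicare: $1273.47 × 0.03 = $38.20
Employee stock purchase plan: $54.30
Life insurance premium: $64.58
Gym membership: $31.92
(Employer's $407.24 toward life insurance premium is not withheld from the employee.)
Total deductions = $86.60 + $79.59 + $171.85 + $11.46 + $38.20 + $54.30 + $64.58 + $31.92 = $538.50
Net pay = $1273.47 − $538.50 = $734.97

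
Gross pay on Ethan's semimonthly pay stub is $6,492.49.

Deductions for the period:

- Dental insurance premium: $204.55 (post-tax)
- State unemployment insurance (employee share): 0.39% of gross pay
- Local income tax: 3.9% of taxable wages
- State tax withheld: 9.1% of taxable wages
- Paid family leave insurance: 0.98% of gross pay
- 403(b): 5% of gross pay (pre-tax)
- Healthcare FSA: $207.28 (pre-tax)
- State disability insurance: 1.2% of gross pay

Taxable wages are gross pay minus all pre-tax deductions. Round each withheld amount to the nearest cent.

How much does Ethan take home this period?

$4,814.31

403(b): $6,492.49 × 0.05 = $324.62
Healthcare FSA: $207.28
Pre-tax total = $324.62 + $207.28 = $531.90
Taxable wages = $6,492.49 − $531.90 = $5,960.59
Local income tax: $5,960.59 × 0.039 = $232.46
State tax withheld: $5,960.59 × 0.091 = $542.41
State disability insurance: $6,492.49 × 0.012 = $77.91
Paid family leave insurance: $6,492.49 × 0.0098 = $63.63
State unemployment insurance (employee share): $6,492.49 × 0.0039 = $25.32
Dental insurance premium: $204.55
Total deductions = $324.62 + $207.28 + $232.46 + $542.41 + $77.91 + $63.63 + $25.32 + $204.55 = $1,678.18
Net pay = $6,492.49 − $1,678.18 = $4,814.31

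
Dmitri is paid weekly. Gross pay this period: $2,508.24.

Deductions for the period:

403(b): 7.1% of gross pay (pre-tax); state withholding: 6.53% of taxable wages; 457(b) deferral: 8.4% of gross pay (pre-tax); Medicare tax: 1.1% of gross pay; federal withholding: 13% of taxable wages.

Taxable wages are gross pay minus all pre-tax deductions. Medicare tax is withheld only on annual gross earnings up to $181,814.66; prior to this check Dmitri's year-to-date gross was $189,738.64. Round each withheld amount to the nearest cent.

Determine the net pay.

$1,705.53

403(b): $2,508.24 × 0.071 = $178.09
457(b) deferral: $2,508.24 × 0.084 = $210.69
Pre-tax total = $178.09 + $210.69 = $388.78
Taxable wages = $2,508.24 − $388.78 = $2,119.46
State withholding: $2,119.46 × 0.0653 = $138.40
Federal withholding: $2,119.46 × 0.13 = $275.53
Medicare tax: annual cap $181,814.66 already reached (YTD $189,738.64), so $0.00
Total deductions = $178.09 + $210.69 + $138.40 + $275.53 + $0.00 = $802.71
Net pay = $2,508.24 − $802.71 = $1,705.53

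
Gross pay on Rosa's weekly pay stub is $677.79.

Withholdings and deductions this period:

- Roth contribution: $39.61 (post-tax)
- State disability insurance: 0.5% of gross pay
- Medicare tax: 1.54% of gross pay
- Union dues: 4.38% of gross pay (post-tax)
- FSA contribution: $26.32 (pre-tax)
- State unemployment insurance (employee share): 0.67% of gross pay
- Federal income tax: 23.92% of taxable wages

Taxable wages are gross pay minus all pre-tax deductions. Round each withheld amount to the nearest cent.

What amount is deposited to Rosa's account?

FSA contribution: $26.32
Taxable wages = $677.79 − $26.32 = $651.47
Federal income tax: $651.47 × 0.2392 = $155.83
State disability insurance: $677.79 × 0.005 = $3.39
State unemployment insurance (employee share): $677.79 × 0.0067 = $4.54
Medicare tax: $677.79 × 0.0154 = $10.44
Roth contribution: $39.61
Union dues: $677.79 × 0.0438 = $29.69
Total deductions = $26.32 + $155.83 + $3.39 + $4.54 + $10.44 + $39.61 + $29.69 = $269.82
Net pay = $677.79 − $269.82 = $407.97

$407.97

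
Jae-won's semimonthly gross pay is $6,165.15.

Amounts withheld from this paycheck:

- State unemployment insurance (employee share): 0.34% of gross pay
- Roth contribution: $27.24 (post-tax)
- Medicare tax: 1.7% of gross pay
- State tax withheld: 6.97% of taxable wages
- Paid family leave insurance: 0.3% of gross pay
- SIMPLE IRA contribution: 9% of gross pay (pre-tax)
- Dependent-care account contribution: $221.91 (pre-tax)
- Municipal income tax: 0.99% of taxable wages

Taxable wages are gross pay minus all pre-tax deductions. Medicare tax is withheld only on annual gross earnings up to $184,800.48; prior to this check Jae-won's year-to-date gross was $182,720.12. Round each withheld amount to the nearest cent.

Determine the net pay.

$4,857.40

Dependent-care account contribution: $221.91
SIMPLE IRA contribution: $6,165.15 × 0.09 = $554.86
Pre-tax total = $221.91 + $554.86 = $776.77
Taxable wages = $6,165.15 − $776.77 = $5,388.38
State tax withheld: $5,388.38 × 0.0697 = $375.57
Municipal income tax: $5,388.38 × 0.0099 = $53.34
Medicare tax: only $184,800.48 − $182,720.12 = $2,080.36 of this check is subject → $2,080.36 × 0.017 = $35.37
State unemployment insurance (employee share): $6,165.15 × 0.0034 = $20.96
Paid family leave insurance: $6,165.15 × 0.003 = $18.50
Roth contribution: $27.24
Total deductions = $221.91 + $554.86 + $375.57 + $53.34 + $35.37 + $20.96 + $18.50 + $27.24 = $1,307.75
Net pay = $6,165.15 − $1,307.75 = $4,857.40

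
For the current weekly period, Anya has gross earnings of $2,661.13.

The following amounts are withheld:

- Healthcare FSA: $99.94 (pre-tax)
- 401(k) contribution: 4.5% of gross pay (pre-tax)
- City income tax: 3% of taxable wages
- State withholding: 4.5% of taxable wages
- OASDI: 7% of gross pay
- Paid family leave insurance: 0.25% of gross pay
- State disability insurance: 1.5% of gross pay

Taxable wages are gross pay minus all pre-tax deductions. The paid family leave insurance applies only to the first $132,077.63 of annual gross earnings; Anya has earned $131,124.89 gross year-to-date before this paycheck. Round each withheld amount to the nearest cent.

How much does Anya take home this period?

$2,029.76

Healthcare FSA: $99.94
401(k) contribution: $2,661.13 × 0.045 = $119.75
Pre-tax total = $99.94 + $119.75 = $219.69
Taxable wages = $2,661.13 − $219.69 = $2,441.44
City income tax: $2,441.44 × 0.03 = $73.24
State withholding: $2,441.44 × 0.045 = $109.86
Paid family leave insurance: only $132,077.63 − $131,124.89 = $952.74 of this check is subject → $952.74 × 0.0025 = $2.38
State disability insurance: $2,661.13 × 0.015 = $39.92
OASDI: $2,661.13 × 0.07 = $186.28
Total deductions = $99.94 + $119.75 + $73.24 + $109.86 + $2.38 + $39.92 + $186.28 = $631.37
Net pay = $2,661.13 − $631.37 = $2,029.76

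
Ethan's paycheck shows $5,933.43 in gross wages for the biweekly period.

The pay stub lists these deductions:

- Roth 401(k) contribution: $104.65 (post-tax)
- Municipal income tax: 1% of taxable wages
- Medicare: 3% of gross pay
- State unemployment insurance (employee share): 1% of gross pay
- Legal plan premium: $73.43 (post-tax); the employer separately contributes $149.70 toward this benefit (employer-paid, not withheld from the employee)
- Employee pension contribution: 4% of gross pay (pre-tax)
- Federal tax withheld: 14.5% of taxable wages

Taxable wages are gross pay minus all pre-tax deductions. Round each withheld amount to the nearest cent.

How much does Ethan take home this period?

Employee pension contribution: $5,933.43 × 0.04 = $237.34
Taxable wages = $5,933.43 − $237.34 = $5,696.09
Federal tax withheld: $5,696.09 × 0.145 = $825.93
Municipal income tax: $5,696.09 × 0.01 = $56.96
State unemployment insurance (employee share): $5,933.43 × 0.01 = $59.33
Medicare: $5,933.43 × 0.03 = $178.00
Roth 401(k) contribution: $104.65
Legal plan premium: $73.43
(Employer's $149.70 toward legal plan premium is not withheld from the employee.)
Total deductions = $237.34 + $825.93 + $56.96 + $59.33 + $178.00 + $104.65 + $73.43 = $1,535.64
Net pay = $5,933.43 − $1,535.64 = $4,397.79

$4,397.79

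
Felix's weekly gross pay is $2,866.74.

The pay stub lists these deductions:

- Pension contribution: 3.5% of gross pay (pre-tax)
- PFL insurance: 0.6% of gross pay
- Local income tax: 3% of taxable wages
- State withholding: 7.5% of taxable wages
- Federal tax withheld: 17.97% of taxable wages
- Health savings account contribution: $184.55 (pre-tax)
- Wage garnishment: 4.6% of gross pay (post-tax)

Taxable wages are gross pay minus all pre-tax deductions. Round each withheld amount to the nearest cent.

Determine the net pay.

Health savings account contribution: $184.55
Pension contribution: $2,866.74 × 0.035 = $100.34
Pre-tax total = $184.55 + $100.34 = $284.89
Taxable wages = $2,866.74 − $284.89 = $2,581.85
State withholding: $2,581.85 × 0.075 = $193.64
Federal tax withheld: $2,581.85 × 0.1797 = $463.96
Local income tax: $2,581.85 × 0.03 = $77.46
PFL insurance: $2,866.74 × 0.006 = $17.20
Wage garnishment: $2,866.74 × 0.046 = $131.87
Total deductions = $184.55 + $100.34 + $193.64 + $463.96 + $77.46 + $17.20 + $131.87 = $1,169.02
Net pay = $2,866.74 − $1,169.02 = $1,697.72

$1,697.72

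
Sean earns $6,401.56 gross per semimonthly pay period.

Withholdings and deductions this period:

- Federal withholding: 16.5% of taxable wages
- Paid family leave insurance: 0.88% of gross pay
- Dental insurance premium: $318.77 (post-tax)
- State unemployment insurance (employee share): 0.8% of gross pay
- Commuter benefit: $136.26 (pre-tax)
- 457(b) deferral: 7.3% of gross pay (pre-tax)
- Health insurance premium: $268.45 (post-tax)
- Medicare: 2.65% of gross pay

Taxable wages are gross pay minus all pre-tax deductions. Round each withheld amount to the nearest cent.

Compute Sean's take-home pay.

457(b) deferral: $6,401.56 × 0.073 = $467.31
Commuter benefit: $136.26
Pre-tax total = $467.31 + $136.26 = $603.57
Taxable wages = $6,401.56 − $603.57 = $5,797.99
Federal withholding: $5,797.99 × 0.165 = $956.67
Medicare: $6,401.56 × 0.0265 = $169.64
Paid family leave insurance: $6,401.56 × 0.0088 = $56.33
State unemployment insurance (employee share): $6,401.56 × 0.008 = $51.21
Health insurance premium: $268.45
Dental insurance premium: $318.77
Total deductions = $467.31 + $136.26 + $956.67 + $169.64 + $56.33 + $51.21 + $268.45 + $318.77 = $2,424.64
Net pay = $6,401.56 − $2,424.64 = $3,976.92

$3,976.92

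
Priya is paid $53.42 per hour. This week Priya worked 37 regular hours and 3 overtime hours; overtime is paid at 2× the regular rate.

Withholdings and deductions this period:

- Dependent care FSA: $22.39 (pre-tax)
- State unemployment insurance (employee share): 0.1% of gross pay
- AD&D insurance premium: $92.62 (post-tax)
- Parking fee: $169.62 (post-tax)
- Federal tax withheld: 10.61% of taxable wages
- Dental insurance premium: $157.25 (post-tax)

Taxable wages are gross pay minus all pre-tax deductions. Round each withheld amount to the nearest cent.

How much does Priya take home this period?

$1,611.54

Regular pay: 37 × $53.42 = $1,976.54
Overtime pay: 3 × $53.42 × 2 = $320.52
Gross pay = $1,976.54 + $320.52 = $2,297.06
Dependent care FSA: $22.39
Taxable wages = $2,297.06 − $22.39 = $2,274.67
Federal tax withheld: $2,274.67 × 0.1061 = $241.34
State unemployment insurance (employee share): $2,297.06 × 0.001 = $2.30
AD&D insurance premium: $92.62
Dental insurance premium: $157.25
Parking fee: $169.62
Total deductions = $22.39 + $241.34 + $2.30 + $92.62 + $157.25 + $169.62 = $685.52
Net pay = $2,297.06 − $685.52 = $1,611.54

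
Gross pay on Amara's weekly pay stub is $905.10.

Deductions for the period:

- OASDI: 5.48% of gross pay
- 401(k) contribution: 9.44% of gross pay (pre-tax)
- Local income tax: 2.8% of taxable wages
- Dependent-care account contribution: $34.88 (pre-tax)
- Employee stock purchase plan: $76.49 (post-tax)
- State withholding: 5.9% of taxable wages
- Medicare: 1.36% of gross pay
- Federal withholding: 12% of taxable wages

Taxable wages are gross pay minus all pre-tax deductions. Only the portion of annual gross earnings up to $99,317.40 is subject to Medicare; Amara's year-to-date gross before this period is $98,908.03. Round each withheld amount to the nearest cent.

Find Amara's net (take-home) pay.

$490.68

Dependent-care account contribution: $34.88
401(k) contribution: $905.10 × 0.0944 = $85.44
Pre-tax total = $34.88 + $85.44 = $120.32
Taxable wages = $905.10 − $120.32 = $784.78
Federal withholding: $784.78 × 0.12 = $94.17
State withholding: $784.78 × 0.059 = $46.30
Local income tax: $784.78 × 0.028 = $21.97
Medicare: only $99,317.40 − $98,908.03 = $409.37 of this check is subject → $409.37 × 0.0136 = $5.57
OASDI: $905.10 × 0.0548 = $49.60
Employee stock purchase plan: $76.49
Total deductions = $34.88 + $85.44 + $94.17 + $46.30 + $21.97 + $5.57 + $49.60 + $76.49 = $414.42
Net pay = $905.10 − $414.42 = $490.68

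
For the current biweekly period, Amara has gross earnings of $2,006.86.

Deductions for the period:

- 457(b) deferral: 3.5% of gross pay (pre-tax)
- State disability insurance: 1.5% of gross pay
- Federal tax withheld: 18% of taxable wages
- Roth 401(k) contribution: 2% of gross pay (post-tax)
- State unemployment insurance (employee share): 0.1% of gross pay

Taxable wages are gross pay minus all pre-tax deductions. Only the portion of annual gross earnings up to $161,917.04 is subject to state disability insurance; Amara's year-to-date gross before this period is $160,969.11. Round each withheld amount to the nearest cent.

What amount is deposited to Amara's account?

$1,531.66

457(b) deferral: $2,006.86 × 0.035 = $70.24
Taxable wages = $2,006.86 − $70.24 = $1,936.62
Federal tax withheld: $1,936.62 × 0.18 = $348.59
State disability insurance: only $161,917.04 − $160,969.11 = $947.93 of this check is subject → $947.93 × 0.015 = $14.22
State unemployment insurance (employee share): $2,006.86 × 0.001 = $2.01
Roth 401(k) contribution: $2,006.86 × 0.02 = $40.14
Total deductions = $70.24 + $348.59 + $14.22 + $2.01 + $40.14 = $475.20
Net pay = $2,006.86 − $475.20 = $1,531.66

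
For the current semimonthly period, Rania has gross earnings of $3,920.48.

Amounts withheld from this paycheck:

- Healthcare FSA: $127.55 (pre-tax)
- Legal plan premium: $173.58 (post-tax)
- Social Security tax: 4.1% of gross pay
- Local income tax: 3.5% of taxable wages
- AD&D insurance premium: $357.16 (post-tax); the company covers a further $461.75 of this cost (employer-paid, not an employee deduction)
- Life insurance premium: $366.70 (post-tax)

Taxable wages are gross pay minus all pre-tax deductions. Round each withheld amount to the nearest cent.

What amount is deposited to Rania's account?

$2,602.00

Healthcare FSA: $127.55
Taxable wages = $3,920.48 − $127.55 = $3,792.93
Local income tax: $3,792.93 × 0.035 = $132.75
Social Security tax: $3,920.48 × 0.041 = $160.74
Life insurance premium: $366.70
AD&D insurance premium: $357.16
Legal plan premium: $173.58
(Employer's $461.75 toward AD&D insurance premium is not withheld from the employee.)
Total deductions = $127.55 + $132.75 + $160.74 + $366.70 + $357.16 + $173.58 = $1,318.48
Net pay = $3,920.48 − $1,318.48 = $2,602.00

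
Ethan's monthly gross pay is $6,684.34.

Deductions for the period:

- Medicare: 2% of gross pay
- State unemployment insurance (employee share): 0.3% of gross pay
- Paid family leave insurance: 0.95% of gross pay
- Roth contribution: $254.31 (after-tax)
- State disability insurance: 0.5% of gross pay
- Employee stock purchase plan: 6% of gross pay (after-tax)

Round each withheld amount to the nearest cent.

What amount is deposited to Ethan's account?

Medicare: $6,684.34 × 0.02 = $133.69
Paid family leave insurance: $6,684.34 × 0.0095 = $63.50
State disability insurance: $6,684.34 × 0.005 = $33.42
State unemployment insurance (employee share): $6,684.34 × 0.003 = $20.05
Roth contribution: $254.31
Employee stock purchase plan: $6,684.34 × 0.06 = $401.06
Total deductions = $133.69 + $63.50 + $33.42 + $20.05 + $254.31 + $401.06 = $906.03
Net pay = $6,684.34 − $906.03 = $5,778.31

$5,778.31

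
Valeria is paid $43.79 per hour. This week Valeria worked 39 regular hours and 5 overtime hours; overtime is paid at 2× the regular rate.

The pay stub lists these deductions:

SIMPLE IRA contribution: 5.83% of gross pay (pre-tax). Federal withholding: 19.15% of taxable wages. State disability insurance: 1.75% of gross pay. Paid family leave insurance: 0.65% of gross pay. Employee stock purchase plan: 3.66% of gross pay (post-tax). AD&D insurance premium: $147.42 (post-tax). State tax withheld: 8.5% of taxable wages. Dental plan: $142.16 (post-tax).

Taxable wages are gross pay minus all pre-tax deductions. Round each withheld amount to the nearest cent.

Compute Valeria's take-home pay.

$1042.31

Regular pay: 39 × $43.79 = $1707.81
Overtime pay: 5 × $43.79 × 2 = $437.90
Gross pay = $1707.81 + $437.90 = $2145.71
SIMPLE IRA contribution: $2145.71 × 0.0583 = $125.09
Taxable wages = $2145.71 − $125.09 = $2020.62
Federal withholding: $2020.62 × 0.1915 = $386.95
State tax withheld: $2020.62 × 0.085 = $171.75
State disability insurance: $2145.71 × 0.0175 = $37.55
Paid family leave insurance: $2145.71 × 0.0065 = $13.95
AD&D insurance premium: $147.42
Employee stock purchase plan: $2145.71 × 0.0366 = $78.53
Dental plan: $142.16
Total deductions = $125.09 + $386.95 + $171.75 + $37.55 + $13.95 + $147.42 + $78.53 + $142.16 = $1103.40
Net pay = $2145.71 − $1103.40 = $1042.31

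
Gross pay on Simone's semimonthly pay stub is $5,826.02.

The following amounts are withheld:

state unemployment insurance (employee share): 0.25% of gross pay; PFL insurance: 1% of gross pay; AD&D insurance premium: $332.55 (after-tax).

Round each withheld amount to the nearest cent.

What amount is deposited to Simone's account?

State unemployment insurance (employee share): $5,826.02 × 0.0025 = $14.57
PFL insurance: $5,826.02 × 0.01 = $58.26
AD&D insurance premium: $332.55
Total deductions = $14.57 + $58.26 + $332.55 = $405.38
Net pay = $5,826.02 − $405.38 = $5,420.64

$5,420.64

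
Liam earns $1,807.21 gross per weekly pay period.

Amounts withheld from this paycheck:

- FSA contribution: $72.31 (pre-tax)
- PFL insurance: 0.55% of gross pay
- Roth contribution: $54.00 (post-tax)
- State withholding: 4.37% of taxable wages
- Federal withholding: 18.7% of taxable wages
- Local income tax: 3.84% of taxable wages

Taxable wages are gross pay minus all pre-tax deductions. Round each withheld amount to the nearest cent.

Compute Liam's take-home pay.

$1,204.09

FSA contribution: $72.31
Taxable wages = $1,807.21 − $72.31 = $1,734.90
Local income tax: $1,734.90 × 0.0384 = $66.62
Federal withholding: $1,734.90 × 0.187 = $324.43
State withholding: $1,734.90 × 0.0437 = $75.82
PFL insurance: $1,807.21 × 0.0055 = $9.94
Roth contribution: $54.00
Total deductions = $72.31 + $66.62 + $324.43 + $75.82 + $9.94 + $54.00 = $603.12
Net pay = $1,807.21 − $603.12 = $1,204.09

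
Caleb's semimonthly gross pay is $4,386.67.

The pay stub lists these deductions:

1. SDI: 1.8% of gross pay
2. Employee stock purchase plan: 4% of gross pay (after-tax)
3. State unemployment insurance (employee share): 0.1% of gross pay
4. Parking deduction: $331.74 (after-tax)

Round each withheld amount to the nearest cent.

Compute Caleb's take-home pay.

State unemployment insurance (employee share): $4,386.67 × 0.001 = $4.39
SDI: $4,386.67 × 0.018 = $78.96
Employee stock purchase plan: $4,386.67 × 0.04 = $175.47
Parking deduction: $331.74
Total deductions = $4.39 + $78.96 + $175.47 + $331.74 = $590.56
Net pay = $4,386.67 − $590.56 = $3,796.11

$3,796.11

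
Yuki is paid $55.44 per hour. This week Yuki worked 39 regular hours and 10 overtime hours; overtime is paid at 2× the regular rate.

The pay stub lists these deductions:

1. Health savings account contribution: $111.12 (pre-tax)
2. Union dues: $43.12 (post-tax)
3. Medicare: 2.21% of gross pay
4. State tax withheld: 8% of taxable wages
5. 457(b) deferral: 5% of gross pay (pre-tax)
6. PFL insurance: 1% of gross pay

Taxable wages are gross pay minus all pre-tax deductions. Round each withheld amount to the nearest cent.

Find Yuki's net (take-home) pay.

$2,608.47

Regular pay: 39 × $55.44 = $2,162.16
Overtime pay: 10 × $55.44 × 2 = $1,108.80
Gross pay = $2,162.16 + $1,108.80 = $3,270.96
Health savings account contribution: $111.12
457(b) deferral: $3,270.96 × 0.05 = $163.55
Pre-tax total = $111.12 + $163.55 = $274.67
Taxable wages = $3,270.96 − $274.67 = $2,996.29
State tax withheld: $2,996.29 × 0.08 = $239.70
PFL insurance: $3,270.96 × 0.01 = $32.71
Medicare: $3,270.96 × 0.0221 = $72.29
Union dues: $43.12
Total deductions = $111.12 + $163.55 + $239.70 + $32.71 + $72.29 + $43.12 = $662.49
Net pay = $3,270.96 − $662.49 = $2,608.47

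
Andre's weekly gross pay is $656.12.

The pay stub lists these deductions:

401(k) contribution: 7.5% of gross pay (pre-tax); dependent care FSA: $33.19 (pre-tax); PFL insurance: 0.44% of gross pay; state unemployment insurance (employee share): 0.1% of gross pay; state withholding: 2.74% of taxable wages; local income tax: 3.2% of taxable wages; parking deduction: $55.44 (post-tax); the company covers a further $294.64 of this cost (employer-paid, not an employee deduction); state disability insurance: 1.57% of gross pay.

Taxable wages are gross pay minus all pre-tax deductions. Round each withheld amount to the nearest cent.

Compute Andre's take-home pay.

Dependent care FSA: $33.19
401(k) contribution: $656.12 × 0.075 = $49.21
Pre-tax total = $33.19 + $49.21 = $82.40
Taxable wages = $656.12 − $82.40 = $573.72
State withholding: $573.72 × 0.0274 = $15.72
Local income tax: $573.72 × 0.032 = $18.36
PFL insurance: $656.12 × 0.0044 = $2.89
State disability insurance: $656.12 × 0.0157 = $10.30
State unemployment insurance (employee share): $656.12 × 0.001 = $0.66
Parking deduction: $55.44
(Employer's $294.64 toward parking deduction is not withheld from the employee.)
Total deductions = $33.19 + $49.21 + $15.72 + $18.36 + $2.89 + $10.30 + $0.66 + $55.44 = $185.77
Net pay = $656.12 − $185.77 = $470.35

$470.35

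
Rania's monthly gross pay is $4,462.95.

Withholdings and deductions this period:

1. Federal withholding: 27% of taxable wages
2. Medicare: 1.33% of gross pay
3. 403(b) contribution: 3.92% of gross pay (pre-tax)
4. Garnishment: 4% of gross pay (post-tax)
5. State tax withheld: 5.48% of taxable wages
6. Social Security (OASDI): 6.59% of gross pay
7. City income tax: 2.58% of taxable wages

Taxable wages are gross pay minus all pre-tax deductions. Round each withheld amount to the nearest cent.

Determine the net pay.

$2,252.64

403(b) contribution: $4,462.95 × 0.0392 = $174.95
Taxable wages = $4,462.95 − $174.95 = $4,288.00
Federal withholding: $4,288.00 × 0.27 = $1,157.76
City income tax: $4,288.00 × 0.0258 = $110.63
State tax withheld: $4,288.00 × 0.0548 = $234.98
Social Security (OASDI): $4,462.95 × 0.0659 = $294.11
Medicare: $4,462.95 × 0.0133 = $59.36
Garnishment: $4,462.95 × 0.04 = $178.52
Total deductions = $174.95 + $1,157.76 + $110.63 + $234.98 + $294.11 + $59.36 + $178.52 = $2,210.31
Net pay = $4,462.95 − $2,210.31 = $2,252.64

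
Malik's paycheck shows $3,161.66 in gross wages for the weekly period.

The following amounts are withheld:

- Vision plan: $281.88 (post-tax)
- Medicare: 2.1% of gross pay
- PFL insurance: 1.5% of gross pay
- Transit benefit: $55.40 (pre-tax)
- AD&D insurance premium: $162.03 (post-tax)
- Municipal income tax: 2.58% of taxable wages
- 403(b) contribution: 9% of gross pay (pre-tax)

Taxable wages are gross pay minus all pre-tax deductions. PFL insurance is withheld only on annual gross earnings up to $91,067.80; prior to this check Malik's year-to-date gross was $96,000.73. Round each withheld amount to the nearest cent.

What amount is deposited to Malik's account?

403(b) contribution: $3,161.66 × 0.09 = $284.55
Transit benefit: $55.40
Pre-tax total = $284.55 + $55.40 = $339.95
Taxable wages = $3,161.66 − $339.95 = $2,821.71
Municipal income tax: $2,821.71 × 0.0258 = $72.80
PFL insurance: annual cap $91,067.80 already reached (YTD $96,000.73), so $0.00
Medicare: $3,161.66 × 0.021 = $66.39
AD&D insurance premium: $162.03
Vision plan: $281.88
Total deductions = $284.55 + $55.40 + $72.80 + $0.00 + $66.39 + $162.03 + $281.88 = $923.05
Net pay = $3,161.66 − $923.05 = $2,238.61

$2,238.61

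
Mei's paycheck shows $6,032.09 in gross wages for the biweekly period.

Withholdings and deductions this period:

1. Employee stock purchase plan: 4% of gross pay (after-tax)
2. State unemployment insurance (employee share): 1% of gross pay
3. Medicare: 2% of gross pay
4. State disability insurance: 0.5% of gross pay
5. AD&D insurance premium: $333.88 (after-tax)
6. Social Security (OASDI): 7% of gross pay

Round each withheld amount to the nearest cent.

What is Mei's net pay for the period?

$4,823.56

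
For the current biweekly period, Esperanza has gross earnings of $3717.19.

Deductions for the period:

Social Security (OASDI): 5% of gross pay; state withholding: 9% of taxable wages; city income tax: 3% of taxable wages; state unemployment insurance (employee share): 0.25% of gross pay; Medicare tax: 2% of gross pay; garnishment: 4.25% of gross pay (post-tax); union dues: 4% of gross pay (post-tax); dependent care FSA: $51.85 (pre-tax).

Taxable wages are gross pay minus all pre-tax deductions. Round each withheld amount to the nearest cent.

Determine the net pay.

$2649.34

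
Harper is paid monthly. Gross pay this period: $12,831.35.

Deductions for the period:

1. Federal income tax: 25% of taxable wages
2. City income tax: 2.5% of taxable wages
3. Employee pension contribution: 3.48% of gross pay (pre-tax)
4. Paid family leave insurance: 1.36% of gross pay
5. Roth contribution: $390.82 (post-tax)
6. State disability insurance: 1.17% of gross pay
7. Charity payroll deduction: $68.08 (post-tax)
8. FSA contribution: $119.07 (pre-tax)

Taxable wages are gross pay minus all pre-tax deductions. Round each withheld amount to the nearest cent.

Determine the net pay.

FSA contribution: $119.07
Employee pension contribution: $12,831.35 × 0.0348 = $446.53
Pre-tax total = $119.07 + $446.53 = $565.60
Taxable wages = $12,831.35 − $565.60 = $12,265.75
Federal income tax: $12,265.75 × 0.25 = $3,066.44
City income tax: $12,265.75 × 0.025 = $306.64
State disability insurance: $12,831.35 × 0.0117 = $150.13
Paid family leave insurance: $12,831.35 × 0.0136 = $174.51
Roth contribution: $390.82
Charity payroll deduction: $68.08
Total deductions = $119.07 + $446.53 + $3,066.44 + $306.64 + $150.13 + $174.51 + $390.82 + $68.08 = $4,722.22
Net pay = $12,831.35 − $4,722.22 = $8,109.13

$8,109.13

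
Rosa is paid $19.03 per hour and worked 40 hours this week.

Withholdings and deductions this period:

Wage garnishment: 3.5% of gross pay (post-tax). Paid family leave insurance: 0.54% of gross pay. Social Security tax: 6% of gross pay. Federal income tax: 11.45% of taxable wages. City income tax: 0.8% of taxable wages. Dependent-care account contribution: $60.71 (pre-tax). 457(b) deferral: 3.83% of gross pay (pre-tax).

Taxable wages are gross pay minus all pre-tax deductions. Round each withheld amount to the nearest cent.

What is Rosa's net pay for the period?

Gross pay: 40 × $19.03 = $761.20
457(b) deferral: $761.20 × 0.0383 = $29.15
Dependent-care account contribution: $60.71
Pre-tax total = $29.15 + $60.71 = $89.86
Taxable wages = $761.20 − $89.86 = $671.34
Federal income tax: $671.34 × 0.1145 = $76.87
City income tax: $671.34 × 0.008 = $5.37
Social Security tax: $761.20 × 0.06 = $45.67
Paid family leave insurance: $761.20 × 0.0054 = $4.11
Wage garnishment: $761.20 × 0.035 = $26.64
Total deductions = $29.15 + $60.71 + $76.87 + $5.37 + $45.67 + $4.11 + $26.64 = $248.52
Net pay = $761.20 − $248.52 = $512.68

$512.68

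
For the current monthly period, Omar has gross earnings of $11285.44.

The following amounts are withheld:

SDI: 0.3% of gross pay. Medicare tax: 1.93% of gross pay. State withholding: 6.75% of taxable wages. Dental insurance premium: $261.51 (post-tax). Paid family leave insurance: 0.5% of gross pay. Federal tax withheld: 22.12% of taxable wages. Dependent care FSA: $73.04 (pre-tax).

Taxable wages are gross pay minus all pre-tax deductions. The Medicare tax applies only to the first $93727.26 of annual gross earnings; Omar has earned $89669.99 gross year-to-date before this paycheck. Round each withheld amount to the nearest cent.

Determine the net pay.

Dependent care FSA: $73.04
Taxable wages = $11285.44 − $73.04 = $11212.40
State withholding: $11212.40 × 0.0675 = $756.84
Federal tax withheld: $11212.40 × 0.2212 = $2480.18
SDI: $11285.44 × 0.003 = $33.86
Medicare tax: only $93727.26 − $89669.99 = $4057.27 of this check is subject → $4057.27 × 0.0193 = $78.31
Paid family leave insurance: $11285.44 × 0.005 = $56.43
Dental insurance premium: $261.51
Total deductions = $73.04 + $756.84 + $2480.18 + $33.86 + $78.31 + $56.43 + $261.51 = $3740.17
Net pay = $11285.44 − $3740.17 = $7545.27

$7545.27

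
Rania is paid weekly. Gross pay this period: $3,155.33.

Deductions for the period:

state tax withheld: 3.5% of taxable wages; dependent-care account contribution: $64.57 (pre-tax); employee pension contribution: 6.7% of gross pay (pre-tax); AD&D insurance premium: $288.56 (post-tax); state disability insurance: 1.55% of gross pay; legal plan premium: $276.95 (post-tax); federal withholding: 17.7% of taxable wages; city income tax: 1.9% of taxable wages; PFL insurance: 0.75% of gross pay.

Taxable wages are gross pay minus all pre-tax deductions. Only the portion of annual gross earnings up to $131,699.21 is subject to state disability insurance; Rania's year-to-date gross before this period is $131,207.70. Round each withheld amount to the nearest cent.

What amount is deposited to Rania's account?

Dependent-care account contribution: $64.57
Employee pension contribution: $3,155.33 × 0.067 = $211.41
Pre-tax total = $64.57 + $211.41 = $275.98
Taxable wages = $3,155.33 − $275.98 = $2,879.35
Federal withholding: $2,879.35 × 0.177 = $509.64
City income tax: $2,879.35 × 0.019 = $54.71
State tax withheld: $2,879.35 × 0.035 = $100.78
PFL insurance: $3,155.33 × 0.0075 = $23.66
State disability insurance: only $131,699.21 − $131,207.70 = $491.51 of this check is subject → $491.51 × 0.0155 = $7.62
Legal plan premium: $276.95
AD&D insurance premium: $288.56
Total deductions = $64.57 + $211.41 + $509.64 + $54.71 + $100.78 + $23.66 + $7.62 + $276.95 + $288.56 = $1,537.90
Net pay = $3,155.33 − $1,537.90 = $1,617.43

$1,617.43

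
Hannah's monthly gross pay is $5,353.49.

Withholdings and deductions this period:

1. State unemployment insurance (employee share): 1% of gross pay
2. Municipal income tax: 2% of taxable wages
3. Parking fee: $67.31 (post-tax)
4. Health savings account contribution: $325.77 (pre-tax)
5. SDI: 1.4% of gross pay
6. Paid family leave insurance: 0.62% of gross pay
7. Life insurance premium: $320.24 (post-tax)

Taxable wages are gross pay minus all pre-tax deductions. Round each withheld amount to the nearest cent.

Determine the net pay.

Health savings account contribution: $325.77
Taxable wages = $5,353.49 − $325.77 = $5,027.72
Municipal income tax: $5,027.72 × 0.02 = $100.55
SDI: $5,353.49 × 0.014 = $74.95
Paid family leave insurance: $5,353.49 × 0.0062 = $33.19
State unemployment insurance (employee share): $5,353.49 × 0.01 = $53.53
Life insurance premium: $320.24
Parking fee: $67.31
Total deductions = $325.77 + $100.55 + $74.95 + $33.19 + $53.53 + $320.24 + $67.31 = $975.54
Net pay = $5,353.49 − $975.54 = $4,377.95

$4,377.95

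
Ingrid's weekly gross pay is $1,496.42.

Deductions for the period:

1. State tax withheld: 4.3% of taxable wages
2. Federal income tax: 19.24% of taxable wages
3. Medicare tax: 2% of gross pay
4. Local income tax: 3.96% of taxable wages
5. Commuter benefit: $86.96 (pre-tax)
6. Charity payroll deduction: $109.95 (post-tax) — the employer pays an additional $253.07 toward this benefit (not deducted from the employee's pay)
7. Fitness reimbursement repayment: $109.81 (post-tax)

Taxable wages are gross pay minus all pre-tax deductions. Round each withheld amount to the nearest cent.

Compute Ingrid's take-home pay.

Commuter benefit: $86.96
Taxable wages = $1,496.42 − $86.96 = $1,409.46
State tax withheld: $1,409.46 × 0.043 = $60.61
Federal income tax: $1,409.46 × 0.1924 = $271.18
Local income tax: $1,409.46 × 0.0396 = $55.81
Medicare tax: $1,496.42 × 0.02 = $29.93
Charity payroll deduction: $109.95
Fitness reimbursement repayment: $109.81
(Employer's $253.07 toward charity payroll deduction is not withheld from the employee.)
Total deductions = $86.96 + $60.61 + $271.18 + $55.81 + $29.93 + $109.95 + $109.81 = $724.25
Net pay = $1,496.42 − $724.25 = $772.17

$772.17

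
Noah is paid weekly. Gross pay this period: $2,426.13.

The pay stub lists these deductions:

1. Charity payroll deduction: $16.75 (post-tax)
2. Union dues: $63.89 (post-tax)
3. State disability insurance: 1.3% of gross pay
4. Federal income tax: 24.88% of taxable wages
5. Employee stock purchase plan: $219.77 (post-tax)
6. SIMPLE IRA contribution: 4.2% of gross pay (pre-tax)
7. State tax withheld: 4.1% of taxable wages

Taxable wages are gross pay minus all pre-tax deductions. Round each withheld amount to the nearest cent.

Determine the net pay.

SIMPLE IRA contribution: $2,426.13 × 0.042 = $101.90
Taxable wages = $2,426.13 − $101.90 = $2,324.23
State tax withheld: $2,324.23 × 0.041 = $95.29
Federal income tax: $2,324.23 × 0.2488 = $578.27
State disability insurance: $2,426.13 × 0.013 = $31.54
Union dues: $63.89
Charity payroll deduction: $16.75
Employee stock purchase plan: $219.77
Total deductions = $101.90 + $95.29 + $578.27 + $31.54 + $63.89 + $16.75 + $219.77 = $1,107.41
Net pay = $2,426.13 − $1,107.41 = $1,318.72

$1,318.72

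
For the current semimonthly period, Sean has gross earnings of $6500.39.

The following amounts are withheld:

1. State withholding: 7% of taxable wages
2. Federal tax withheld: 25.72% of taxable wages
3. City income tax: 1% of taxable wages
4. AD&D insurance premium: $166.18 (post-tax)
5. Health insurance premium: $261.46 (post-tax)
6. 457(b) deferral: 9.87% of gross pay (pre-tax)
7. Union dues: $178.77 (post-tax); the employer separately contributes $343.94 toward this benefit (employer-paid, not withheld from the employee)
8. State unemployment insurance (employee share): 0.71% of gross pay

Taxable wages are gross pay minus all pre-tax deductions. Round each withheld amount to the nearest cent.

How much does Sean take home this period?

$3230.65

457(b) deferral: $6500.39 × 0.0987 = $641.59
Taxable wages = $6500.39 − $641.59 = $5858.80
City income tax: $5858.80 × 0.01 = $58.59
State withholding: $5858.80 × 0.07 = $410.12
Federal tax withheld: $5858.80 × 0.2572 = $1506.88
State unemployment insurance (employee share): $6500.39 × 0.0071 = $46.15
Health insurance premium: $261.46
AD&D insurance premium: $166.18
Union dues: $178.77
(Employer's $343.94 toward union dues is not withheld from the employee.)
Total deductions = $641.59 + $58.59 + $410.12 + $1506.88 + $46.15 + $261.46 + $166.18 + $178.77 = $3269.74
Net pay = $6500.39 − $3269.74 = $3230.65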